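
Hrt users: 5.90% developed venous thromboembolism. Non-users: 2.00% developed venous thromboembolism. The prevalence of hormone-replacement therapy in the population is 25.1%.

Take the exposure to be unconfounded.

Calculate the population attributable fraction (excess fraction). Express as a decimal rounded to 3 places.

PAF ≈ 0.329

p₁ = 0.059, p₀ = 0.02.
Overall risk P(Y=1) = π·p₁ + (1−π)·p₀ = 0.251×0.059 + 0.749×0.02 = 0.029789.
Under exogeneity, PAF = [P(Y=1) − p₀] / P(Y=1).
PAF = (0.029789 − 0.02) / 0.029789 ≈ 0.3286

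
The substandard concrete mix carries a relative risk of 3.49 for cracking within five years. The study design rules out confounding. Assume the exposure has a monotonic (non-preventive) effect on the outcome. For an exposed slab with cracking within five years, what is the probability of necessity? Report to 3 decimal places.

Under exogeneity and monotonicity, PN = (RR − 1) / RR = 1 − 1/RR.
PN = (3.49 − 1) / 3.49 = 2.49 / 3.49 ≈ 0.7135

PN ≈ 0.713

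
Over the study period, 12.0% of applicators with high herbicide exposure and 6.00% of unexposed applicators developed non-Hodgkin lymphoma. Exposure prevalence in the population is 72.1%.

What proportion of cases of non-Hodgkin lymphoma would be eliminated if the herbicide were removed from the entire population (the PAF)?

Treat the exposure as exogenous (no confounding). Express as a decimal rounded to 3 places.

PAF ≈ 0.419

p₁ = 0.12, p₀ = 0.06.
Overall risk P(Y=1) = π·p₁ + (1−π)·p₀ = 0.721×0.12 + 0.279×0.06 = 0.10326.
Under exogeneity, PAF = [P(Y=1) − p₀] / P(Y=1).
PAF = (0.10326 − 0.06) / 0.10326 ≈ 0.4189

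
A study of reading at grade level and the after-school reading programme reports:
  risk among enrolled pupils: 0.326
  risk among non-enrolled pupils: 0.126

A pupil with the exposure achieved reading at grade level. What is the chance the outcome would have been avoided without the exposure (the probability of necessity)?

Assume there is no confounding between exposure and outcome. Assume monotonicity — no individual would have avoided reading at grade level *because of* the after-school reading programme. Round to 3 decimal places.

Let p₁ = 0.326, p₀ = 0.126.
Under exogeneity and monotonicity, PN = (p₁ − p₀) / p₁.
PN = (0.326 − 0.126) / 0.326 = 0.2 / 0.326 ≈ 0.6135

PN ≈ 0.613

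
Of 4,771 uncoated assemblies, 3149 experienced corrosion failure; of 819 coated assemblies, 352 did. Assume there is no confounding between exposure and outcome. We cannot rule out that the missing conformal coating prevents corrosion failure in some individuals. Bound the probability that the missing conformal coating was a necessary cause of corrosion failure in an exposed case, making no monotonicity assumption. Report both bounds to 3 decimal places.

0.349 ≤ PN ≤ 0.864

p₁ = P(outcome | exposed) = 3149/4771 = 0.66003
p₀ = P(outcome | unexposed) = 352/819 = 0.42979
Under exogeneity alone the bounds on PN are max{0,(p₁−p₀)/p₁} ≤ PN ≤ min{1,(1−p₀)/p₁}.
  lower = (p₁ − p₀)/p₁ = 0.23024 / 0.66003 ≈ 0.3488
  upper = min{1, (1 − p₀)/p₁} = 0.57021 / 0.66003 ≈ 0.8639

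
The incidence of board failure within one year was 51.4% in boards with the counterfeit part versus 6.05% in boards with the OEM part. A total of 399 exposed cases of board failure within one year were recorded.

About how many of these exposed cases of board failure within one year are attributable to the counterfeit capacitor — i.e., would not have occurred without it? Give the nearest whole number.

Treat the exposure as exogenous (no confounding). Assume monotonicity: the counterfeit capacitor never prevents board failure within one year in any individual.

p₁ = 0.514, p₀ = 0.0605.
PN = (p₁ − p₀)/p₁ = (0.514 − 0.0605) / 0.514 ≈ 0.88230.
Attributable cases ≈ PN × (exposed cases) = 0.88230 × 399 ≈ 352.04.

about 352 cases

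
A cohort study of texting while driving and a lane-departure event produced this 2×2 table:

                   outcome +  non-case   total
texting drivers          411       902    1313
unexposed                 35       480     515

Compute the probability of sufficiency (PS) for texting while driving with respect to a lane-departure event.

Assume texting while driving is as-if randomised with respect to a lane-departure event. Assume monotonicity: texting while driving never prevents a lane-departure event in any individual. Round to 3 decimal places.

PS ≈ 0.263

p₁ = P(outcome | exposed) = 411/1313 = 0.31302
p₀ = P(outcome | unexposed) = 35/515 = 0.067961
Under exogeneity and monotonicity, PS = (p₁ − p₀) / (1 − p₀).
PS = (0.31302 − 0.067961) / (1 − 0.067961) = 0.24506 / 0.93204 ≈ 0.2629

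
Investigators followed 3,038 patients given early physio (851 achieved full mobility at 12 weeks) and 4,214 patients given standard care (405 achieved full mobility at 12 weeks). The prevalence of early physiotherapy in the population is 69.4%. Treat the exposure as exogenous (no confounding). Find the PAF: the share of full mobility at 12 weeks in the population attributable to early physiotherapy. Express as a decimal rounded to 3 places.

p₁ = P(outcome | exposed) = 851/3038 = 0.28012
p₀ = P(outcome | unexposed) = 405/4214 = 0.096108
Overall risk P(Y=1) = π·p₁ + (1−π)·p₀ = 0.694×0.28012 + 0.306×0.096108 = 0.22381.
Under exogeneity, PAF = [P(Y=1) − p₀] / P(Y=1).
PAF = (0.22381 − 0.096108) / 0.22381 ≈ 0.5706

PAF ≈ 0.571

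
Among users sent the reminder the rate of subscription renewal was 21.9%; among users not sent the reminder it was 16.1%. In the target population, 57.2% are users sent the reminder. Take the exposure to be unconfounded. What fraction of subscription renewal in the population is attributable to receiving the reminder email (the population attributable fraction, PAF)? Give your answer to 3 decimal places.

p₁ = 0.219, p₀ = 0.161.
Overall risk P(Y=1) = π·p₁ + (1−π)·p₀ = 0.572×0.219 + 0.428×0.161 = 0.19418.
Under exogeneity, PAF = [P(Y=1) − p₀] / P(Y=1).
PAF = (0.19418 − 0.161) / 0.19418 ≈ 0.1709

PAF ≈ 0.171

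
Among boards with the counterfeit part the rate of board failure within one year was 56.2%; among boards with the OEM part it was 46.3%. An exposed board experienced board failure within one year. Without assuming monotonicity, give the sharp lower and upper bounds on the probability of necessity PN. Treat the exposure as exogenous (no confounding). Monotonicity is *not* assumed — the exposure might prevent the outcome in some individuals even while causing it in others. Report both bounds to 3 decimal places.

p₁ = 0.562, p₀ = 0.463.
Under exogeneity alone the bounds on PN are max{0,(p₁−p₀)/p₁} ≤ PN ≤ min{1,(1−p₀)/p₁}.
  lower = (p₁ − p₀)/p₁ = 0.099 / 0.562 ≈ 0.1762
  upper = min{1, (1 − p₀)/p₁} = 0.537 / 0.562 ≈ 0.9555

0.176 ≤ PN ≤ 0.956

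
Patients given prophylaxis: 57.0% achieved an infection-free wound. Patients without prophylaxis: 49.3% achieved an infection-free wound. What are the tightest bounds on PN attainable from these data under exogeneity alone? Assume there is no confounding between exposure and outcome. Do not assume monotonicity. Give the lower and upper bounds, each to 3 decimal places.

0.135 ≤ PN ≤ 0.889

p₁ = 0.57, p₀ = 0.493.
Under exogeneity alone the bounds on PN are max{0,(p₁−p₀)/p₁} ≤ PN ≤ min{1,(1−p₀)/p₁}.
  lower = (p₁ − p₀)/p₁ = 0.077 / 0.57 ≈ 0.1351
  upper = min{1, (1 − p₀)/p₁} = 0.507 / 0.57 ≈ 0.8895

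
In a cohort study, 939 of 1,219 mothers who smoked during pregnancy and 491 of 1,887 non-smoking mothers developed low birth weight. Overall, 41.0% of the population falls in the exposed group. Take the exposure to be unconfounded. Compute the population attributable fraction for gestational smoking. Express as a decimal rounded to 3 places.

p₁ = P(outcome | exposed) = 939/1219 = 0.7703
p₀ = P(outcome | unexposed) = 491/1887 = 0.2602
Overall risk P(Y=1) = π·p₁ + (1−π)·p₀ = 0.41×0.7703 + 0.59×0.2602 = 0.46934.
Under exogeneity, PAF = [P(Y=1) − p₀] / P(Y=1).
PAF = (0.46934 − 0.2602) / 0.46934 ≈ 0.4456

PAF ≈ 0.446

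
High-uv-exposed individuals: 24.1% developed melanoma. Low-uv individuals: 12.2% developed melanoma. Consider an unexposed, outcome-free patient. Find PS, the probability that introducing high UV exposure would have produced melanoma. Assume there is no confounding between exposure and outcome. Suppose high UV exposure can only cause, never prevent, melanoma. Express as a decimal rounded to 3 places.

PS ≈ 0.136

p₁ = 0.241, p₀ = 0.122.
Under exogeneity and monotonicity, PS = (p₁ − p₀) / (1 − p₀).
PS = (0.241 − 0.122) / (1 − 0.122) = 0.119 / 0.878 ≈ 0.1355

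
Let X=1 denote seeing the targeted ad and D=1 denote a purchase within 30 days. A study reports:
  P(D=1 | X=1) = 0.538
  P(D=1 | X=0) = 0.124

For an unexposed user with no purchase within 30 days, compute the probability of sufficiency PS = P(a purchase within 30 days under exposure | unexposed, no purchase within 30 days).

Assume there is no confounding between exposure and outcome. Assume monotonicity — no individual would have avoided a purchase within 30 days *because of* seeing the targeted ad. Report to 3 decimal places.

Let p₁ = 0.538, p₀ = 0.124.
Under exogeneity and monotonicity, PS = (p₁ − p₀) / (1 − p₀).
PS = (0.538 − 0.124) / (1 − 0.124) = 0.414 / 0.876 ≈ 0.4726

PS ≈ 0.473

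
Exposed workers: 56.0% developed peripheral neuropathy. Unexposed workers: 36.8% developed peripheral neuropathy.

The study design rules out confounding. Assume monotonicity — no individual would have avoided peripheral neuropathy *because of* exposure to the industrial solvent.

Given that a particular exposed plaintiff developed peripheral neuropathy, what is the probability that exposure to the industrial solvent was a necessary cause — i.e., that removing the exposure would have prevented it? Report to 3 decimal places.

PN ≈ 0.343

p₁ = 0.56, p₀ = 0.368.
Under exogeneity and monotonicity, PN = (p₁ − p₀) / p₁.
PN = (0.56 − 0.368) / 0.56 = 0.192 / 0.56 ≈ 0.3429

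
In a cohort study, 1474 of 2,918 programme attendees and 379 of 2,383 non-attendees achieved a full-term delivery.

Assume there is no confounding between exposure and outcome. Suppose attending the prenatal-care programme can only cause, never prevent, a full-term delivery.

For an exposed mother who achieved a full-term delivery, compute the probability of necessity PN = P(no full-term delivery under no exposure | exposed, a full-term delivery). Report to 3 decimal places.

p₁ = P(outcome | exposed) = 1474/2918 = 0.50514
p₀ = P(outcome | unexposed) = 379/2383 = 0.15904
Under exogeneity and monotonicity, PN = (p₁ − p₀) / p₁.
PN = (0.50514 − 0.15904) / 0.50514 = 0.3461 / 0.50514 ≈ 0.6852

PN ≈ 0.685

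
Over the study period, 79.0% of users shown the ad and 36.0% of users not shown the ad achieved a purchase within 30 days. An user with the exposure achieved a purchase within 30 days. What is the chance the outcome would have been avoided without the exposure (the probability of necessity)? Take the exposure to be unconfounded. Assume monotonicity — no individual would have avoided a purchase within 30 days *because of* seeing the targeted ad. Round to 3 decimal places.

PN ≈ 0.544

p₁ = 0.79, p₀ = 0.36.
Under exogeneity and monotonicity, PN = (p₁ − p₀) / p₁.
PN = (0.79 − 0.36) / 0.79 = 0.43 / 0.79 ≈ 0.5443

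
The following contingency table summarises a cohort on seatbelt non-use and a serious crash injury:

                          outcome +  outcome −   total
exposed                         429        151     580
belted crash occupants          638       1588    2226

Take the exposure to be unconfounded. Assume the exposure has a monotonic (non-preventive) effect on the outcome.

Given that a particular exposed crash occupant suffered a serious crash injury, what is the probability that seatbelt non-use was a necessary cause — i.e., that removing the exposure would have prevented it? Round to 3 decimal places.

PN ≈ 0.613

p₁ = P(outcome | exposed) = 429/580 = 0.73966
p₀ = P(outcome | unexposed) = 638/2226 = 0.28661
Under exogeneity and monotonicity, PN = (p₁ − p₀) / p₁.
PN = (0.73966 − 0.28661) / 0.73966 = 0.45304 / 0.73966 ≈ 0.6125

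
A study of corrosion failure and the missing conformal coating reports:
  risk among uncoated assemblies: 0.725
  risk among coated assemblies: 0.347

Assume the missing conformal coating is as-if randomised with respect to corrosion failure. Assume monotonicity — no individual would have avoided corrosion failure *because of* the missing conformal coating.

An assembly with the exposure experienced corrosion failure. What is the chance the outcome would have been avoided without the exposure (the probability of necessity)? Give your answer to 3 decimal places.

PN ≈ 0.521

Let p₁ = 0.725, p₀ = 0.347.
Under exogeneity and monotonicity, PN = (p₁ − p₀) / p₁.
PN = (0.725 − 0.347) / 0.725 = 0.378 / 0.725 ≈ 0.5214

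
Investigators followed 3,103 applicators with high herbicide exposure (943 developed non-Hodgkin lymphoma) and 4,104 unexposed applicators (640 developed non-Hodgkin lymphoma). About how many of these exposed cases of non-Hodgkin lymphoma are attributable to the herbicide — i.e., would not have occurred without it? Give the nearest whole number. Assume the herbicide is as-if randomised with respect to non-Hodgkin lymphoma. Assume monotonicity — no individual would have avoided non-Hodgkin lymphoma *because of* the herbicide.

p₁ = P(outcome | exposed) = 943/3103 = 0.3039
p₀ = P(outcome | unexposed) = 640/4104 = 0.15595
PN = (p₁ − p₀)/p₁ = (0.3039 − 0.15595) / 0.3039 ≈ 0.48685.
Attributable cases ≈ PN × (exposed cases) = 0.48685 × 943 ≈ 459.10.

about 459 cases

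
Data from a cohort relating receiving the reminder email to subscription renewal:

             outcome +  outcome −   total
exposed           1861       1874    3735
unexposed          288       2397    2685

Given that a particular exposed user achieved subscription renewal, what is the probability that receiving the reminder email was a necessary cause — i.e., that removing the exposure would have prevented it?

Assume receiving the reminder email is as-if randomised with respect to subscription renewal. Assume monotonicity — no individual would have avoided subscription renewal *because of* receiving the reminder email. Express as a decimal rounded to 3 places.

PN ≈ 0.785

p₁ = P(outcome | exposed) = 1861/3735 = 0.49826
p₀ = P(outcome | unexposed) = 288/2685 = 0.10726
Under exogeneity and monotonicity, PN = (p₁ − p₀) / p₁.
PN = (0.49826 − 0.10726) / 0.49826 = 0.391 / 0.49826 ≈ 0.7847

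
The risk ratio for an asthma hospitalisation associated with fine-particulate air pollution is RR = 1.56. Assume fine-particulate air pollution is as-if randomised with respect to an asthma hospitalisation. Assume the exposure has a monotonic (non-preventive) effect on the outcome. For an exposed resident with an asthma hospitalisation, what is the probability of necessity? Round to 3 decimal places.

PN ≈ 0.359

Under exogeneity and monotonicity, PN = (RR − 1) / RR = 1 − 1/RR.
PN = (1.56 − 1) / 1.56 = 0.56 / 1.56 ≈ 0.3590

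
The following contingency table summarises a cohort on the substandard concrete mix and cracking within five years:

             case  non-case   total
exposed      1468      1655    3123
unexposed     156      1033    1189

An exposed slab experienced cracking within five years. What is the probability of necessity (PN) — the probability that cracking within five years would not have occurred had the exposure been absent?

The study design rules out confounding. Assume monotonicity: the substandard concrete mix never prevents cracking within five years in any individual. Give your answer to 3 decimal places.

PN ≈ 0.721

p₁ = P(outcome | exposed) = 1468/3123 = 0.47006
p₀ = P(outcome | unexposed) = 156/1189 = 0.1312
Under exogeneity and monotonicity, PN = (p₁ − p₀)/p₁.
PN = (0.47006 − 0.1312) / 0.47006 ≈ 0.7209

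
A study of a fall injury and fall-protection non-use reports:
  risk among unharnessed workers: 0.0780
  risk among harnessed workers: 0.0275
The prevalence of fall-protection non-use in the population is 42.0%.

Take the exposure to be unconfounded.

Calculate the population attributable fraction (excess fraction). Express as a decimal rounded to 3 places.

PAF ≈ 0.435

Let p₁ = 0.078, p₀ = 0.0275.
Overall risk P(Y=1) = π·p₁ + (1−π)·p₀ = 0.42×0.078 + 0.58×0.0275 = 0.04871.
Under exogeneity, PAF = [P(Y=1) − p₀] / P(Y=1).
PAF = (0.04871 − 0.0275) / 0.04871 ≈ 0.4354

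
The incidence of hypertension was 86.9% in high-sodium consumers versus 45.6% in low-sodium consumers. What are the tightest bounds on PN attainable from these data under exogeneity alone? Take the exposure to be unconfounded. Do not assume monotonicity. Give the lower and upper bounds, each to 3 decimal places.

p₁ = 0.869, p₀ = 0.456.
Under exogeneity alone the bounds on PN are max{0,(p₁−p₀)/p₁} ≤ PN ≤ min{1,(1−p₀)/p₁}.
  lower = (p₁ − p₀)/p₁ = 0.413 / 0.869 ≈ 0.4753
  upper = min{1, (1 − p₀)/p₁} = 0.544 / 0.869 ≈ 0.6260

0.475 ≤ PN ≤ 0.626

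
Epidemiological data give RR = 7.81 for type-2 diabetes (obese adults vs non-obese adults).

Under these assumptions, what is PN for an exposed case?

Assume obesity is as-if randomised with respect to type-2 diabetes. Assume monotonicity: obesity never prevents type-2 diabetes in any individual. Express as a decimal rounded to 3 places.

Under exogeneity and monotonicity, PN = (RR − 1) / RR = 1 − 1/RR.
PN = (7.81 − 1) / 7.81 = 6.81 / 7.81 ≈ 0.8720

PN ≈ 0.872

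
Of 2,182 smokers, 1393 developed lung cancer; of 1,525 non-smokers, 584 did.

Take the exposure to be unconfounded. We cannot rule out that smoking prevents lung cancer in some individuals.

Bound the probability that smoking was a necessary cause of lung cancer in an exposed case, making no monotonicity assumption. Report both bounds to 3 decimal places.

p₁ = P(outcome | exposed) = 1393/2182 = 0.63841
p₀ = P(outcome | unexposed) = 584/1525 = 0.38295
Under exogeneity alone the bounds on PN are max{0,(p₁−p₀)/p₁} ≤ PN ≤ min{1,(1−p₀)/p₁}.
  lower = (p₁ − p₀)/p₁ = 0.25545 / 0.63841 ≈ 0.4001
  upper = min{1, (1 − p₀)/p₁} = 0.61705 / 0.63841 ≈ 0.9665

0.400 ≤ PN ≤ 0.967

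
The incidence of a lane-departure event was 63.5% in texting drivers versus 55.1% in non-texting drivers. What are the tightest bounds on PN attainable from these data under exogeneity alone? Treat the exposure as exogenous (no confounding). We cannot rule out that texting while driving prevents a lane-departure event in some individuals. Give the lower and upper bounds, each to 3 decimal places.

0.132 ≤ PN ≤ 0.707

p₁ = 0.635, p₀ = 0.551.
Under exogeneity alone the bounds on PN are max{0,(p₁−p₀)/p₁} ≤ PN ≤ min{1,(1−p₀)/p₁}.
  lower = (p₁ − p₀)/p₁ = 0.084 / 0.635 ≈ 0.1323
  upper = min{1, (1 − p₀)/p₁} = 0.449 / 0.635 ≈ 0.7071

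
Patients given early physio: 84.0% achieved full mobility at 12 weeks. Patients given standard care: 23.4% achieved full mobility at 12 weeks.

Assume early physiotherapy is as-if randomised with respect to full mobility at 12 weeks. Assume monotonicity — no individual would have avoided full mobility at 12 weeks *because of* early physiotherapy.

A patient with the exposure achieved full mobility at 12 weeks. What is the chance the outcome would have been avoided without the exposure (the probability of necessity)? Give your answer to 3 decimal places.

p₁ = 0.84, p₀ = 0.234.
Under exogeneity and monotonicity, PN = (p₁ − p₀) / p₁.
PN = (0.84 − 0.234) / 0.84 = 0.606 / 0.84 ≈ 0.7214

PN ≈ 0.721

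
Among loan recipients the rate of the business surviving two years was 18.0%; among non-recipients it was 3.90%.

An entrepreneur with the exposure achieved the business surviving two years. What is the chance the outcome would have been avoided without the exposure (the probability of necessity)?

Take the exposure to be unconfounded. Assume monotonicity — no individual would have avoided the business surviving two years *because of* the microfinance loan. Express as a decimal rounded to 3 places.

p₁ = 0.18, p₀ = 0.039.
Under exogeneity and monotonicity, PN = (p₁ − p₀) / p₁.
PN = (0.18 − 0.039) / 0.18 = 0.141 / 0.18 ≈ 0.7833

PN ≈ 0.783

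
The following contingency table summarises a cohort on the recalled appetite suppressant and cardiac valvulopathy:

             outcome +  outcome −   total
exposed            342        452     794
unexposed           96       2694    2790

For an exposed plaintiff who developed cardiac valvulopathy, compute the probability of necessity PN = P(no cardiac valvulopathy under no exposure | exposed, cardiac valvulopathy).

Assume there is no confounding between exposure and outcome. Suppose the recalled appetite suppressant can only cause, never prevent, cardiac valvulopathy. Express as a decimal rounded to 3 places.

p₁ = P(outcome | exposed) = 342/794 = 0.43073
p₀ = P(outcome | unexposed) = 96/2790 = 0.034409
Under exogeneity and monotonicity, PN = (p₁ − p₀)/p₁.
PN = (0.43073 − 0.034409) / 0.43073 ≈ 0.9201

PN ≈ 0.920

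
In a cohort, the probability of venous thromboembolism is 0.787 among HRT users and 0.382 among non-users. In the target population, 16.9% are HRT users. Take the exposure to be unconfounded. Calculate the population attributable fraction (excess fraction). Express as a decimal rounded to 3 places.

PAF ≈ 0.152

Let p₁ = 0.787, p₀ = 0.382.
Overall risk P(Y=1) = π·p₁ + (1−π)·p₀ = 0.169×0.787 + 0.831×0.382 = 0.45044.
Under exogeneity, PAF = [P(Y=1) − p₀] / P(Y=1).
PAF = (0.45044 − 0.382) / 0.45044 ≈ 0.1519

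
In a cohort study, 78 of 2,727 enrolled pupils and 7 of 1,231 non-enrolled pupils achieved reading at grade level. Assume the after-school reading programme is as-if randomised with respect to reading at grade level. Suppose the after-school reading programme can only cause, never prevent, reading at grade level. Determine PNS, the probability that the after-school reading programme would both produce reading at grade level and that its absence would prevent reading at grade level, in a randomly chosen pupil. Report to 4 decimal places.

PNS ≈ 0.0229

p₁ = P(outcome | exposed) = 78/2727 = 0.028603
p₀ = P(outcome | unexposed) = 7/1231 = 0.0056864
Under exogeneity and monotonicity, PNS = p₁ − p₀.
PNS = 0.028603 − 0.0056864 = 0.022916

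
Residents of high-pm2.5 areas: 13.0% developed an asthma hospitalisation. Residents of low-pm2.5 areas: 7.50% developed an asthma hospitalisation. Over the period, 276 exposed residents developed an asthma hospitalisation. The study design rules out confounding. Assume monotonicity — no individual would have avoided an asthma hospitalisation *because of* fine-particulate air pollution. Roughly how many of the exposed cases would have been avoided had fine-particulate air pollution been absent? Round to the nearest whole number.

about 117 cases

p₁ = 0.13, p₀ = 0.075.
PN = (p₁ − p₀)/p₁ = (0.13 − 0.075) / 0.13 ≈ 0.42308.
Attributable cases ≈ PN × (exposed cases) = 0.42308 × 276 ≈ 116.77.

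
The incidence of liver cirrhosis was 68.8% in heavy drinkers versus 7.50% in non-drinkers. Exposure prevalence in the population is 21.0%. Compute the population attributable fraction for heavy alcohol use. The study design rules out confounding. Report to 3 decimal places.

PAF ≈ 0.632

p₁ = 0.688, p₀ = 0.075.
Overall risk P(Y=1) = π·p₁ + (1−π)·p₀ = 0.21×0.688 + 0.79×0.075 = 0.20373.
Under exogeneity, PAF = [P(Y=1) − p₀] / P(Y=1).
PAF = (0.20373 − 0.075) / 0.20373 ≈ 0.6319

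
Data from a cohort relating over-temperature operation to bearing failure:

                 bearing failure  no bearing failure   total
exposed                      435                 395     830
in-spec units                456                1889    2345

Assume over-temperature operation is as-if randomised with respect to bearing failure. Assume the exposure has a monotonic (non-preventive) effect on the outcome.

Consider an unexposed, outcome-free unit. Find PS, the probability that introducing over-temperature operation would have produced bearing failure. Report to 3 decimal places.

PS ≈ 0.409

p₁ = P(outcome | exposed) = 435/830 = 0.5241
p₀ = P(outcome | unexposed) = 456/2345 = 0.19446
Under exogeneity and monotonicity, PS = (p₁ − p₀)/(1 − p₀).
PS = (0.5241 − 0.19446) / 0.80554 ≈ 0.4092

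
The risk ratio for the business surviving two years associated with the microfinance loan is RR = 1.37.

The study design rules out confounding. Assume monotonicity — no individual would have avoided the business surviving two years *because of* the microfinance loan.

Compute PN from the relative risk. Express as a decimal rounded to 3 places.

Under exogeneity and monotonicity, PN = (RR − 1) / RR = 1 − 1/RR.
PN = (1.37 − 1) / 1.37 = 0.37 / 1.37 ≈ 0.2701

PN ≈ 0.270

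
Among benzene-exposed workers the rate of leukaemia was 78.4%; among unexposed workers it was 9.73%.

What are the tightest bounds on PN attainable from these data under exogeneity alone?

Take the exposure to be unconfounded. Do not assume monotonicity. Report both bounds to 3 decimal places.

p₁ = 0.784, p₀ = 0.0973.
Under exogeneity alone the bounds on PN are max{0,(p₁−p₀)/p₁} ≤ PN ≤ min{1,(1−p₀)/p₁}.
  lower = (p₁ − p₀)/p₁ = 0.6867 / 0.784 ≈ 0.8759
  upper = min{1, (1 − p₀)/p₁} = 0.9027 / 0.784 ≈ 1.1514 → capped at 1

0.876 ≤ PN ≤ 1.000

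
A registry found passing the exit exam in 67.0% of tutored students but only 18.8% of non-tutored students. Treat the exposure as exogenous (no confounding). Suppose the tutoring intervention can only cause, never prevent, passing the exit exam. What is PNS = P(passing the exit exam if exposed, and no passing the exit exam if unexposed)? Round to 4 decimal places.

p₁ = 0.67, p₀ = 0.188.
Under exogeneity and monotonicity, PNS = p₁ − p₀.
PNS = 0.67 − 0.188 = 0.482

PNS ≈ 0.4820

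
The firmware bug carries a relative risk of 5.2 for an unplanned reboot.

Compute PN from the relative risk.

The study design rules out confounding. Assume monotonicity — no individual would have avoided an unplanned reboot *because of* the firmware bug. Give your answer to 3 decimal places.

PN ≈ 0.808

Under exogeneity and monotonicity, PN = (RR − 1) / RR = 1 − 1/RR.
PN = (5.2 − 1) / 5.2 = 4.2 / 5.2 ≈ 0.8077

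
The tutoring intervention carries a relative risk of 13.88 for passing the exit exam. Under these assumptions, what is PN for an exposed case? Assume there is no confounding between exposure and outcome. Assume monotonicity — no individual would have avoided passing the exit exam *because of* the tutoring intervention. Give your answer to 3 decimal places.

PN ≈ 0.928

Under exogeneity and monotonicity, PN = (RR − 1) / RR = 1 − 1/RR.
PN = (13.88 − 1) / 13.88 = 12.88 / 13.88 ≈ 0.9280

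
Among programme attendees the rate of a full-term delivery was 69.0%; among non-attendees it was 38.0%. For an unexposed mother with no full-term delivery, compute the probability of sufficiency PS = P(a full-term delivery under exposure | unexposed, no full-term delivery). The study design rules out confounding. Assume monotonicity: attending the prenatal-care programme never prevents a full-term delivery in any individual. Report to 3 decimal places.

p₁ = 0.69, p₀ = 0.38.
Under exogeneity and monotonicity, PS = (p₁ − p₀) / (1 − p₀).
PS = (0.69 − 0.38) / (1 − 0.38) = 0.31 / 0.62 ≈ 0.5000

PS ≈ 0.500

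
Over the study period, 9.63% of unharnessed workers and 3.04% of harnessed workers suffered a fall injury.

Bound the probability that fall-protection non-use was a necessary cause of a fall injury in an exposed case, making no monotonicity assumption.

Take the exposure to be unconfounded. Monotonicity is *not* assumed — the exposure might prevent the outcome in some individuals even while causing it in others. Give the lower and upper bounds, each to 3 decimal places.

p₁ = 0.0963, p₀ = 0.0304.
Under exogeneity alone the bounds on PN are max{0,(p₁−p₀)/p₁} ≤ PN ≤ min{1,(1−p₀)/p₁}.
  lower = (p₁ − p₀)/p₁ = 0.0659 / 0.0963 ≈ 0.6843
  upper = min{1, (1 − p₀)/p₁} = 0.9696 / 0.0963 ≈ 10.0685 → capped at 1

0.684 ≤ PN ≤ 1.000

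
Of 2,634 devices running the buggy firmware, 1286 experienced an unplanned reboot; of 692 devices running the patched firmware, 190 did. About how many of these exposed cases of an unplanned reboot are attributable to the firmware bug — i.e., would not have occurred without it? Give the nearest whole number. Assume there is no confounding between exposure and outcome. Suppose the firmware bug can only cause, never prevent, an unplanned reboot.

p₁ = P(outcome | exposed) = 1286/2634 = 0.48823
p₀ = P(outcome | unexposed) = 190/692 = 0.27457
PN = (p₁ − p₀)/p₁ = (0.48823 − 0.27457) / 0.48823 ≈ 0.43763.
Attributable cases ≈ PN × (exposed cases) = 0.43763 × 1286 ≈ 562.79.

about 563 cases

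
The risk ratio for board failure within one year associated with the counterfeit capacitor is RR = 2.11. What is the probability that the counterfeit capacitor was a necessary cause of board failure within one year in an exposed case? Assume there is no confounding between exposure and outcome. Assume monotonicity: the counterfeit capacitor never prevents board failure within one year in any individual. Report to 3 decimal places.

PN ≈ 0.526

Under exogeneity and monotonicity, PN = (RR − 1) / RR = 1 − 1/RR.
PN = (2.11 − 1) / 2.11 = 1.11 / 2.11 ≈ 0.5261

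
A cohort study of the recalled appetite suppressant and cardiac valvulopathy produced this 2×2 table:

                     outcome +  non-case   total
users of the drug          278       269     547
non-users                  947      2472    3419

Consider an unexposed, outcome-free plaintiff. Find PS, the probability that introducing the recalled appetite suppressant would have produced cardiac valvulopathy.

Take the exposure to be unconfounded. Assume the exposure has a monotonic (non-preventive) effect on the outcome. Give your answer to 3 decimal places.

PS ≈ 0.320

p₁ = P(outcome | exposed) = 278/547 = 0.50823
p₀ = P(outcome | unexposed) = 947/3419 = 0.27698
Under exogeneity and monotonicity, PS = (p₁ − p₀) / (1 − p₀).
PS = (0.50823 − 0.27698) / (1 − 0.27698) = 0.23125 / 0.72302 ≈ 0.3198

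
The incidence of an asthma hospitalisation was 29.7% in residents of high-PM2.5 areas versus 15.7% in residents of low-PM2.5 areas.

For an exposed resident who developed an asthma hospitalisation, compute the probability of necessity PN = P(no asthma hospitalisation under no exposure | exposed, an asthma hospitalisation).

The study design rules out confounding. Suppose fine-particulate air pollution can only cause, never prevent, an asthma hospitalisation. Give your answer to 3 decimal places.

p₁ = 0.297, p₀ = 0.157.
Under exogeneity and monotonicity, PN = (p₁ − p₀) / p₁.
PN = (0.297 − 0.157) / 0.297 = 0.14 / 0.297 ≈ 0.4714

PN ≈ 0.471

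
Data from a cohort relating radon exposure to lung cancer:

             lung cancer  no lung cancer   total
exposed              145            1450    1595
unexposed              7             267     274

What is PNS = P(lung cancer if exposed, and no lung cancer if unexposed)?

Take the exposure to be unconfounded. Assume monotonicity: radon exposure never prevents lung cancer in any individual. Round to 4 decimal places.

PNS ≈ 0.0654

p₁ = P(outcome | exposed) = 145/1595 = 0.090909
p₀ = P(outcome | unexposed) = 7/274 = 0.025547
Under exogeneity and monotonicity, PNS = p₁ − p₀.
PNS = 0.090909 − 0.025547 = 0.065362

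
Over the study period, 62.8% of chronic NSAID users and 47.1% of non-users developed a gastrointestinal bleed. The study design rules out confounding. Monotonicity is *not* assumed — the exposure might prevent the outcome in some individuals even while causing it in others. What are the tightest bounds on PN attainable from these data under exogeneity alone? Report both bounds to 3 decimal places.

0.250 ≤ PN ≤ 0.842

p₁ = 0.628, p₀ = 0.471.
Under exogeneity alone the bounds on PN are max{0,(p₁−p₀)/p₁} ≤ PN ≤ min{1,(1−p₀)/p₁}.
  lower = (p₁ − p₀)/p₁ = 0.157 / 0.628 ≈ 0.2500
  upper = min{1, (1 − p₀)/p₁} = 0.529 / 0.628 ≈ 0.8424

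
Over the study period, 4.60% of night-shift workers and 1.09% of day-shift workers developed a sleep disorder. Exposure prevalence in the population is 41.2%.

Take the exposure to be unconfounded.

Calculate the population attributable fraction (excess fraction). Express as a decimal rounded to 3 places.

PAF ≈ 0.570

p₁ = 0.046, p₀ = 0.0109.
Overall risk P(Y=1) = π·p₁ + (1−π)·p₀ = 0.412×0.046 + 0.588×0.0109 = 0.025361.
Under exogeneity, PAF = [P(Y=1) − p₀] / P(Y=1).
PAF = (0.025361 − 0.0109) / 0.025361 ≈ 0.5702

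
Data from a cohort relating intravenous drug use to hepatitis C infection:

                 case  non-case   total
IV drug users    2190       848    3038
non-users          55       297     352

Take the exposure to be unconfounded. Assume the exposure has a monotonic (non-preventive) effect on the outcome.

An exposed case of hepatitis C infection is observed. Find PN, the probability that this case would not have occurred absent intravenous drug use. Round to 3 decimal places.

p₁ = P(outcome | exposed) = 2190/3038 = 0.72087
p₀ = P(outcome | unexposed) = 55/352 = 0.15625
Under exogeneity and monotonicity, PN = (p₁ − p₀)/p₁.
PN = (0.72087 − 0.15625) / 0.72087 ≈ 0.7832

PN ≈ 0.783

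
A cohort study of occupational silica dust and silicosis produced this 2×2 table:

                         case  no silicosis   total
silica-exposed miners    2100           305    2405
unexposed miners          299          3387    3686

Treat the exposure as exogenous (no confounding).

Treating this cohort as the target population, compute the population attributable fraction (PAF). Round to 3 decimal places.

p₁ = P(outcome | exposed) = 2100/2405 = 0.87318
p₀ = P(outcome | unexposed) = 299/3686 = 0.081118
Exposure prevalence π = 2405/6091 = 0.39484; overall risk P(Y=1) = 0.39386.
Under exogeneity, PAF = [P(Y=1) − p₀]/P(Y=1).
PAF = (0.39386 − 0.081118) / 0.39386 ≈ 0.7940

PAF ≈ 0.794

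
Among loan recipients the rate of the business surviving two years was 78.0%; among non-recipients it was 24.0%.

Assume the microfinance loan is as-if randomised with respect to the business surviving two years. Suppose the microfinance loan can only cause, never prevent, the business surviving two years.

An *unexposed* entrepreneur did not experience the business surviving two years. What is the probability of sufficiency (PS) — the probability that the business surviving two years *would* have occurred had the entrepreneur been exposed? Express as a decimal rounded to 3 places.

PS ≈ 0.711

p₁ = 0.78, p₀ = 0.24.
Under exogeneity and monotonicity, PS = (p₁ − p₀) / (1 − p₀).
PS = (0.78 − 0.24) / (1 − 0.24) = 0.54 / 0.76 ≈ 0.7105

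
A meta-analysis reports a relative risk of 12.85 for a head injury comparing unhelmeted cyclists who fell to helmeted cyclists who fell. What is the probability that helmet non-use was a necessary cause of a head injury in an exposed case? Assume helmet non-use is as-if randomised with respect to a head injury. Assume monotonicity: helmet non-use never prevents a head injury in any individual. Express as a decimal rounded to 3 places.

PN ≈ 0.922

Under exogeneity and monotonicity, PN = (RR − 1) / RR = 1 − 1/RR.
PN = (12.85 − 1) / 12.85 = 11.85 / 12.85 ≈ 0.9222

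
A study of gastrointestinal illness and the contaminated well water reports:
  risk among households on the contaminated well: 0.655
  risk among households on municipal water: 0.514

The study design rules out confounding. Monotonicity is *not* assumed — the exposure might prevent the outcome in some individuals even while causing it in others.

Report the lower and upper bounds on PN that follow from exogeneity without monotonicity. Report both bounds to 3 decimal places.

Let p₁ = 0.655, p₀ = 0.514.
Under exogeneity alone the bounds on PN are max{0,(p₁−p₀)/p₁} ≤ PN ≤ min{1,(1−p₀)/p₁}.
  lower = (p₁ − p₀)/p₁ = 0.141 / 0.655 ≈ 0.2153
  upper = min{1, (1 − p₀)/p₁} = 0.486 / 0.655 ≈ 0.7420

0.215 ≤ PN ≤ 0.742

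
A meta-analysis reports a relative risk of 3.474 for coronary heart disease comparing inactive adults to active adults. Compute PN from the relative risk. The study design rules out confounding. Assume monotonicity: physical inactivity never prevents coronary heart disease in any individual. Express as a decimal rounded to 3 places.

Under exogeneity and monotonicity, PN = (RR − 1) / RR = 1 − 1/RR.
PN = (3.474 − 1) / 3.474 = 2.474 / 3.474 ≈ 0.7121

PN ≈ 0.712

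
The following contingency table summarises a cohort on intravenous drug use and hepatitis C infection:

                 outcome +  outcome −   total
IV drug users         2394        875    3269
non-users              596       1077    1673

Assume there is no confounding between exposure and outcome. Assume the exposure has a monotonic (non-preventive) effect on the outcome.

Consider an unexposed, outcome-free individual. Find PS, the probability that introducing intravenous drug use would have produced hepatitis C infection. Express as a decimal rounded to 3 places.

p₁ = P(outcome | exposed) = 2394/3269 = 0.73233
p₀ = P(outcome | unexposed) = 596/1673 = 0.35625
Under exogeneity and monotonicity, PS = (p₁ − p₀) / (1 − p₀).
PS = (0.73233 − 0.35625) / (1 − 0.35625) = 0.37609 / 0.64375 ≈ 0.5842

PS ≈ 0.584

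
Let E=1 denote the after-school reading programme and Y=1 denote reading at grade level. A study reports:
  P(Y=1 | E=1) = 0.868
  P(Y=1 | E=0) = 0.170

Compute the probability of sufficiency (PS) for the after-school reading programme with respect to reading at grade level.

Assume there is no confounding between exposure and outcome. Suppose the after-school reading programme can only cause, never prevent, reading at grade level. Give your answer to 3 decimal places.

PS ≈ 0.841

Let p₁ = 0.868, p₀ = 0.17.
Under exogeneity and monotonicity, PS = (p₁ − p₀) / (1 − p₀).
PS = (0.868 − 0.17) / (1 − 0.17) = 0.698 / 0.83 ≈ 0.8410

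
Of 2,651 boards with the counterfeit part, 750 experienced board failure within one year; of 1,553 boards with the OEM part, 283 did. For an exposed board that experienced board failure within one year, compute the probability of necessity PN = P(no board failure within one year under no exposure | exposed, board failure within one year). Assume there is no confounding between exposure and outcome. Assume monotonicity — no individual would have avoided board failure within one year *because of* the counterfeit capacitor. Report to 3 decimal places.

p₁ = P(outcome | exposed) = 750/2651 = 0.28291
p₀ = P(outcome | unexposed) = 283/1553 = 0.18223
Under exogeneity and monotonicity, PN = (p₁ − p₀) / p₁.
PN = (0.28291 − 0.18223) / 0.28291 = 0.10068 / 0.28291 ≈ 0.3559

PN ≈ 0.356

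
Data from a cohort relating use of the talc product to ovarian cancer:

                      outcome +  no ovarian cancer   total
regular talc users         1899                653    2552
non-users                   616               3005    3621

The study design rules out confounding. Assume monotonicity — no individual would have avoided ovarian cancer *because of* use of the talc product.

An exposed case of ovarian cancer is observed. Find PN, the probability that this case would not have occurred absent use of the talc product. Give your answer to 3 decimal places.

p₁ = P(outcome | exposed) = 1899/2552 = 0.74412
p₀ = P(outcome | unexposed) = 616/3621 = 0.17012
Under exogeneity and monotonicity, PN = (p₁ − p₀)/p₁.
PN = (0.74412 − 0.17012) / 0.74412 ≈ 0.7714

PN ≈ 0.771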